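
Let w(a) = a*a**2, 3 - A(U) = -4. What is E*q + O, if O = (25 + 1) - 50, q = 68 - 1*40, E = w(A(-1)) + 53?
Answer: 11064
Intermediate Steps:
A(U) = 7 (A(U) = 3 - 1*(-4) = 3 + 4 = 7)
w(a) = a**3
E = 396 (E = 7**3 + 53 = 343 + 53 = 396)
q = 28 (q = 68 - 40 = 28)
O = -24 (O = 26 - 50 = -24)
E*q + O = 396*28 - 24 = 11088 - 24 = 11064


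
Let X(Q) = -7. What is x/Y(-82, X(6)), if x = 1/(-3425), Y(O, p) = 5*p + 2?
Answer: 1/113025 ≈ 8.8476e-6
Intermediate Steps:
Y(O, p) = 2 + 5*p
x = -1/3425 ≈ -0.00029197
x/Y(-82, X(6)) = -1/(3425*(2 + 5*(-7))) = -1/(3425*(2 - 35)) = -1/3425/(-33) = -1/3425*(-1/33) = 1/113025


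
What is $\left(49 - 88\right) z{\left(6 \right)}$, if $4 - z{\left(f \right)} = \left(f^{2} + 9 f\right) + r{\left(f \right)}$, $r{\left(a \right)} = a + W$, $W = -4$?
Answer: $3432$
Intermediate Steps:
$r{\left(a \right)} = -4 + a$ ($r{\left(a \right)} = a - 4 = -4 + a$)
$z{\left(f \right)} = 8 - f^{2} - 10 f$ ($z{\left(f \right)} = 4 - \left(\left(f^{2} + 9 f\right) + \left(-4 + f\right)\right) = 4 - \left(-4 + f^{2} + 10 f\right) = 8 - f^{2} - 10 f$)
$\left(49 - 88\right) z{\left(6 \right)} = \left(49 - 88\right) \left(8 - 6^{2} - 60\right) = - 39 \left(8 - 36 - 60\right) = \left(-39\right) \left(-88\right) = 3432$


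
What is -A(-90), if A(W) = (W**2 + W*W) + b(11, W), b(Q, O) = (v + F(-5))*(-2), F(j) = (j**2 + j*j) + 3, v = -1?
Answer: -16096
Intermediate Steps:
F(j) = 3 + 2*j**2 (F(j) = (j**2 + j**2) + 3 = 2*j**2 + 3 = 3 + 2*j**2)
b(Q, O) = -104 (b(Q, O) = (-1 + (3 + 2*(-5)**2))*(-2) = (-1 + (3 + 2*25))*(-2) = (-1 + (3 + 50))*(-2) = (-1 + 53)*(-2) = 52*(-2) = -104)
A(W) = -104 + 2*W**2 (A(W) = (W**2 + W*W) - 104 = (W**2 + W**2) - 104 = 2*W**2 - 104 = -104 + 2*W**2)
-A(-90) = -(-104 + 2*(-90)**2) = -(-104 + 2*8100) = -(-104 + 16200) = -1*16096 = -16096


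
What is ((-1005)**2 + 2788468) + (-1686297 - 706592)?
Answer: 1405604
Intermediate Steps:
((-1005)**2 + 2788468) + (-1686297 - 706592) = (1010025 + 2788468) - 2392889 = 3798493 - 2392889 = 1405604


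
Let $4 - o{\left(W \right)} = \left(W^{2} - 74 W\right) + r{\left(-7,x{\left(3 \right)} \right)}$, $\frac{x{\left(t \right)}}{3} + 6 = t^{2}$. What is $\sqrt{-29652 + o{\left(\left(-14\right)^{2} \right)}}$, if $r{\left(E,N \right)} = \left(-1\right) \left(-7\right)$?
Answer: $i \sqrt{53567} \approx 231.45 i$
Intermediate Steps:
$x{\left(t \right)} = -18 + 3 t^{2}$
$r{\left(E,N \right)} = 7$
$o{\left(W \right)} = -3 - W^{2} + 74 W$ ($o{\left(W \right)} = 4 - \left(\left(W^{2} - 74 W\right) + 7\right) = 4 - \left(7 + W^{2} - 74 W\right) = -3 - W^{2} + 74 W$)
$\sqrt{-29652 + o{\left(\left(-14\right)^{2} \right)}} = \sqrt{-29652 - \left(3 - 14504 + \left(\left(-14\right)^{2}\right)^{2}\right)} = \sqrt{-29652 - 23915} = \sqrt{-53567} = i \sqrt{53567}$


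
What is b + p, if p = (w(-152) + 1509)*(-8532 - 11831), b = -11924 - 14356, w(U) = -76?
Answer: -29206459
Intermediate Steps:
b = -26280
p = -29180179 (p = (-76 + 1509)*(-8532 - 11831) = 1433*(-20363) = -29180179)
b + p = -26280 - 29180179 = -29206459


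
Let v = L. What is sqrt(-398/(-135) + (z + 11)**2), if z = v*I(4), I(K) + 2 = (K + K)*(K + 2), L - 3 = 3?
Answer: sqrt(166803195)/45 ≈ 287.00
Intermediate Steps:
L = 6 (L = 3 + 3 = 6)
I(K) = -2 + 2*K*(2 + K) (I(K) = -2 + (K + K)*(K + 2) = -2 + (2*K)*(2 + K) = -2 + 2*K*(2 + K))
v = 6
z = 276 (z = 6*(-2 + 2*4**2 + 4*4) = 6*(-2 + 2*16 + 16) = 6*(-2 + 32 + 16) = 6*46 = 276)
sqrt(-398/(-135) + (z + 11)**2) = sqrt(-398/(-135) + (276 + 11)**2) = sqrt(-398*(-1/135) + 287**2) = sqrt(398/135 + 82369) = sqrt(11120213/135) = sqrt(166803195)/45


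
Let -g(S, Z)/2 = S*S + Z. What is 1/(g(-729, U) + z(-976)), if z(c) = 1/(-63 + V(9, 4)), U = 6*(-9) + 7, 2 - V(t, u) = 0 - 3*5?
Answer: -46/48888249 ≈ -9.4092e-7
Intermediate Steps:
V(t, u) = 17 (V(t, u) = 2 - (0 - 3*5) = 2 - (0 - 15) = 2 - 1*(-15) = 2 + 15 = 17)
U = -47 (U = -54 + 7 = -47)
z(c) = -1/46 (z(c) = 1/(-63 + 17) = 1/(-46) = -1/46)
g(S, Z) = -2*Z - 2*S² (g(S, Z) = -2*(S*S + Z) = -2*(S² + Z) = -2*(Z + S²) = -2*Z - 2*S²)
1/(g(-729, U) + z(-976)) = 1/((-2*(-47) - 2*(-729)²) - 1/46) = 1/((94 - 2*531441) - 1/46) = 1/((94 - 1062882) - 1/46) = 1/(-1062788 - 1/46) = 1/(-48888249/46) = -46/48888249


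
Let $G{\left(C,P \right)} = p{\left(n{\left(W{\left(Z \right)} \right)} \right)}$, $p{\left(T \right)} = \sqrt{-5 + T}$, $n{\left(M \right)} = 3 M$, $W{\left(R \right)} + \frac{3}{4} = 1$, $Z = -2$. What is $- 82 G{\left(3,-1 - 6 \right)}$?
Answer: $- 41 i \sqrt{17} \approx - 169.05 i$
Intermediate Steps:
$W{\left(R \right)} = \frac{1}{4}$ ($W{\left(R \right)} = - \frac{3}{4} + 1 = \frac{1}{4}$)
$G{\left(C,P \right)} = \frac{i \sqrt{17}}{2}$ ($G{\left(C,P \right)} = \sqrt{-5 + 3 \cdot \frac{1}{4}} = \sqrt{-5 + \frac{3}{4}} = \sqrt{- \frac{17}{4}} = \frac{i \sqrt{17}}{2}$)
$- 82 G{\left(3,-1 - 6 \right)} = - 82 \frac{i \sqrt{17}}{2} = - 41 i \sqrt{17}$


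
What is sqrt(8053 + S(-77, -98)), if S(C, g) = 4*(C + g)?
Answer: 3*sqrt(817) ≈ 85.750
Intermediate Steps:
S(C, g) = 4*C + 4*g
sqrt(8053 + S(-77, -98)) = sqrt(8053 + (4*(-77) + 4*(-98))) = sqrt(8053 + (-308 - 392)) = sqrt(8053 - 700) = sqrt(7353) = 3*sqrt(817)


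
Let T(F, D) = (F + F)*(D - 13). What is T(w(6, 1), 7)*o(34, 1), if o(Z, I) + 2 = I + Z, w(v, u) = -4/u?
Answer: 1584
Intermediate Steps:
o(Z, I) = -2 + I + Z (o(Z, I) = -2 + (I + Z) = -2 + I + Z)
T(F, D) = 2*F*(-13 + D) (T(F, D) = (2*F)*(-13 + D) = 2*F*(-13 + D))
T(w(6, 1), 7)*o(34, 1) = (2*(-4/1)*(-13 + 7))*(-2 + 1 + 34) = (2*(-4*1)*(-6))*33 = (2*(-4)*(-6))*33 = 48*33 = 1584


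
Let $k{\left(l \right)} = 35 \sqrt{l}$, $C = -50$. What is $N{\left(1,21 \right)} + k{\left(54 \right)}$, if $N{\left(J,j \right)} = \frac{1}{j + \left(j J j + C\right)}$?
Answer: $\frac{1}{412} + 105 \sqrt{6} \approx 257.2$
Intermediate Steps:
$N{\left(J,j \right)} = \frac{1}{-50 + j + J j^{2}}$ ($N{\left(J,j \right)} = \frac{1}{j + \left(j J j - 50\right)} = \frac{1}{j + \left(J j j - 50\right)} = \frac{1}{j + \left(J j^{2} - 50\right)} = \frac{1}{j + \left(-50 + J j^{2}\right)} = \frac{1}{-50 + j + J j^{2}}$)
$N{\left(1,21 \right)} + k{\left(54 \right)} = \frac{1}{-50 + 21 + 1 \cdot 21^{2}} + 35 \sqrt{54} = \frac{1}{-50 + 21 + 1 \cdot 441} + 35 \cdot 3 \sqrt{6} = \frac{1}{-50 + 21 + 441} + 105 \sqrt{6} = \frac{1}{412} + 105 \sqrt{6}$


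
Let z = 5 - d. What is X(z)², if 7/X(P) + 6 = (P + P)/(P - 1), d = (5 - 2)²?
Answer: 1225/484 ≈ 2.5310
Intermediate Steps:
d = 9 (d = 3² = 9)
z = -4 (z = 5 - 1*9 = 5 - 9 = -4)
X(P) = 7/(-6 + 2*P/(-1 + P)) (X(P) = 7/(-6 + (P + P)/(P - 1)) = 7/(-6 + (2*P)/(-1 + P)) = 7/(-6 + 2*P/(-1 + P)))
X(z)² = (7*(1 - 1*(-4))/(2*(-3 + 2*(-4))))² = (7*(1 + 4)/(2*(-3 - 8)))² = ((7/2)*5/(-11))² = ((7/2)*(-1/11)*5)² = (-35/22)² = 1225/484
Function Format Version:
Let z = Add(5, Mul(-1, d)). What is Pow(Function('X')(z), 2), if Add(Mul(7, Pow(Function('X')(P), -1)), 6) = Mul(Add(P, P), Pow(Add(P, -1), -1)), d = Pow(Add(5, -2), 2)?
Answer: Rational(1225, 484) ≈ 2.5310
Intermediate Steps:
d = 9 (d = Pow(3, 2) = 9)
z = -4 (z = Add(5, Mul(-1, 9)) = Add(5, -9) = -4)
Function('X')(P) = Mul(7, Pow(Add(-6, Mul(2, P, Pow(Add(-1, P), -1))), -1)) (Function('X')(P) = Mul(7, Pow(Add(-6, Mul(Add(P, P), Pow(Add(P, -1), -1))), -1)) = Mul(7, Pow(Add(-6, Mul(Mul(2, P), Pow(Add(-1, P), -1))), -1)) = Mul(7, Pow(Add(-6, Mul(2, P, Pow(Add(-1, P), -1))), -1)))
Pow(Function('X')(z), 2) = Pow(Mul(Rational(7, 2), Pow(Add(-3, Mul(2, -4)), -1), Add(1, Mul(-1, -4))), 2) = Pow(Mul(Rational(7, 2), Pow(Add(-3, -8), -1), Add(1, 4)), 2) = Pow(Mul(Rational(7, 2), Pow(-11, -1), 5), 2) = Pow(Mul(Rational(7, 2), Rational(-1, 11), 5), 2) = Pow(Rational(-35, 22), 2) = Rational(1225, 484)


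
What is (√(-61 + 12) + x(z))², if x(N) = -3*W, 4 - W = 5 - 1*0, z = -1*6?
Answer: -40 + 42*I ≈ -40.0 + 42.0*I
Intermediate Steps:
z = -6
W = -1 (W = 4 - (5 - 1*0) = 4 - (5 + 0) = 4 - 1*5 = 4 - 5 = -1)
x(N) = 3 (x(N) = -3*(-1) = 3)
(√(-61 + 12) + x(z))² = (√(-61 + 12) + 3)² = (√(-49) + 3)² = (7*I + 3)² = (3 + 7*I)²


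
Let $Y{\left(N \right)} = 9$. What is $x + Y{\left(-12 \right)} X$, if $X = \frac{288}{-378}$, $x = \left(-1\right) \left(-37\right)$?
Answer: $\frac{211}{7} \approx 30.143$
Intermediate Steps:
$x = 37$
$X = - \frac{16}{21}$ ($X = 288 \left(- \frac{1}{378}\right) = - \frac{16}{21} \approx -0.7619$)
$x + Y{\left(-12 \right)} X = 37 + 9 \left(- \frac{16}{21}\right) = 37 - \frac{48}{7} = \frac{211}{7}$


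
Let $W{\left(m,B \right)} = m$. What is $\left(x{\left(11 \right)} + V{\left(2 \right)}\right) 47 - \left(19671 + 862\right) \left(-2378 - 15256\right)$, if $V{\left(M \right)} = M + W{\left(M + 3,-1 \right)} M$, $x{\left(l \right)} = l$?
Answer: $362080003$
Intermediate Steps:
$V{\left(M \right)} = M + M \left(3 + M\right)$ ($V{\left(M \right)} = M + \left(M + 3\right) M = M + \left(3 + M\right) M = M + M \left(3 + M\right)$)
$\left(x{\left(11 \right)} + V{\left(2 \right)}\right) 47 - \left(19671 + 862\right) \left(-2378 - 15256\right) = \left(11 + 2 \left(4 + 2\right)\right) 47 - \left(19671 + 862\right) \left(-2378 - 15256\right) = \left(11 + 2 \cdot 6\right) 47 - 20533 \left(-17634\right) = \left(11 + 12\right) 47 - -362078922 = 23 \cdot 47 + 362078922 = 1081 + 362078922 = 362080003$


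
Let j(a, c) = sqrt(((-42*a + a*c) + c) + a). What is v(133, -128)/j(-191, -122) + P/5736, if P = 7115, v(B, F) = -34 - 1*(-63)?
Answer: 7115/5736 + 29*sqrt(31011)/31011 ≈ 1.4051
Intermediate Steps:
v(B, F) = 29 (v(B, F) = -34 + 63 = 29)
j(a, c) = sqrt(c - 41*a + a*c) (j(a, c) = sqrt((c - 42*a + a*c) + a) = sqrt(c - 41*a + a*c))
v(133, -128)/j(-191, -122) + P/5736 = 29/(sqrt(-122 - 41*(-191) - 191*(-122))) + 7115/5736 = 29/(sqrt(-122 + 7831 + 23302)) + 7115*(1/5736) = 29/(sqrt(31011)) + 7115/5736 = 29*(sqrt(31011)/31011) + 7115/5736 = 29*sqrt(31011)/31011 + 7115/5736 = 7115/5736 + 29*sqrt(31011)/31011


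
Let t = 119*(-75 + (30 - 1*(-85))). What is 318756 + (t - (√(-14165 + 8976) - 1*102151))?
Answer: 425667 - I*√5189 ≈ 4.2567e+5 - 72.035*I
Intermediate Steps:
t = 4760 (t = 119*(-75 + (30 + 85)) = 119*(-75 + 115) = 119*40 = 4760)
318756 + (t - (√(-14165 + 8976) - 1*102151)) = 318756 + (4760 - (√(-14165 + 8976) - 1*102151)) = 318756 + (4760 - (√(-5189) - 102151)) = 318756 + (4760 - (I*√5189 - 102151)) = 318756 + (4760 - (-102151 + I*√5189)) = 318756 + (4760 + (102151 - I*√5189)) = 318756 + (106911 - I*√5189) = 425667 - I*√5189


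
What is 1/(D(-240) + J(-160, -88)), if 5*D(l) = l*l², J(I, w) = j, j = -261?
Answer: -1/2765061 ≈ -3.6166e-7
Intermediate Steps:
J(I, w) = -261
D(l) = l³/5 (D(l) = (l*l²)/5 = l³/5)
1/(D(-240) + J(-160, -88)) = 1/((⅕)*(-240)³ - 261) = 1/((⅕)*(-13824000) - 261) = 1/(-2764800 - 261) = 1/(-2765061) = -1/2765061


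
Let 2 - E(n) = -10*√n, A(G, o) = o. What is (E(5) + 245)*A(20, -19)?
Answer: -4693 - 190*√5 ≈ -5117.9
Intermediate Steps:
E(n) = 2 + 10*√n (E(n) = 2 - (-10)*√n = 2 + 10*√n)
(E(5) + 245)*A(20, -19) = ((2 + 10*√5) + 245)*(-19) = (247 + 10*√5)*(-19) = -4693 - 190*√5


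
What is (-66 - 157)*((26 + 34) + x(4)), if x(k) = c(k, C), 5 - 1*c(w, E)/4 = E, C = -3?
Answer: -20516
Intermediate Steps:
c(w, E) = 20 - 4*E
x(k) = 32 (x(k) = 20 - 4*(-3) = 20 + 12 = 32)
(-66 - 157)*((26 + 34) + x(4)) = (-66 - 157)*((26 + 34) + 32) = -223*(60 + 32) = -223*92 = -20516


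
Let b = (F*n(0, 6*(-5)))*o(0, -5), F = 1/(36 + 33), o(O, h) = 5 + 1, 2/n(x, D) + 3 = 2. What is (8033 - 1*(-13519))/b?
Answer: -123924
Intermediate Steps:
n(x, D) = -2 (n(x, D) = 2/(-3 + 2) = 2/(-1) = 2*(-1) = -2)
o(O, h) = 6
F = 1/69 ≈ 0.014493
b = -4/23 (b = ((1/69)*(-2))*6 = -2/69*6 = -4/23 ≈ -0.17391)
(8033 - 1*(-13519))/b = (8033 - 1*(-13519))/(-4/23) = (8033 + 13519)*(-23/4) = 21552*(-23/4) = -123924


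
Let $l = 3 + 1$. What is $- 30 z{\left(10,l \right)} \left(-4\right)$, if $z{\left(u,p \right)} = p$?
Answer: $480$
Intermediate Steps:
$l = 4$
$- 30 z{\left(10,l \right)} \left(-4\right) = \left(-30\right) 4 \left(-4\right) = \left(-120\right) \left(-4\right) = 480$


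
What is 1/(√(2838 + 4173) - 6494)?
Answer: -6494/42165025 - 3*√779/42165025 ≈ -0.00015600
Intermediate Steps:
1/(√(2838 + 4173) - 6494) = 1/(√7011 - 6494) = 1/(3*√779 - 6494) = 1/(-6494 + 3*√779)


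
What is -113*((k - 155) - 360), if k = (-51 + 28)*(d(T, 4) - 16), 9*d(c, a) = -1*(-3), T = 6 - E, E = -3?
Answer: 52432/3 ≈ 17477.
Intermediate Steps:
T = 9 (T = 6 - 1*(-3) = 6 + 3 = 9)
d(c, a) = 1/3 (d(c, a) = (-1*(-3))/9 = (1/9)*3 = 1/3)
k = 1081/3 (k = (-51 + 28)*(1/3 - 16) = -23*(-47/3) = 1081/3 ≈ 360.33)
-113*((k - 155) - 360) = -113*((1081/3 - 155) - 360) = -113*(616/3 - 360) = -113*(-464/3) = 52432/3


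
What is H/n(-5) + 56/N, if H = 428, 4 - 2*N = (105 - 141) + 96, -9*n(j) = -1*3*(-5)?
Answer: -1294/5 ≈ -258.80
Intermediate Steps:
n(j) = -5/3 (n(j) = -(-1*3)*(-5)/9 = -(-1)*(-5)/3 = -⅑*15 = -5/3)
N = -28 (N = 2 - ((105 - 141) + 96)/2 = 2 - (-36 + 96)/2 = 2 - ½*60 = 2 - 30 = -28)
H/n(-5) + 56/N = 428/(-5/3) + 56/(-28) = 428*(-⅗) + 56*(-1/28) = -1284/5 - 2 = -1294/5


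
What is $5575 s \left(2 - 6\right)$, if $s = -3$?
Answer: $66900$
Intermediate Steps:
$5575 s \left(2 - 6\right) = 5575 \left(- 3 \left(2 - 6\right)\right) = 5575 \left(\left(-3\right) \left(-4\right)\right) = 5575 \cdot 12 = 66900$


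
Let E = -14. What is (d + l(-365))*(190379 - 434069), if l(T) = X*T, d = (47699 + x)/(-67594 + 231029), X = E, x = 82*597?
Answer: -40708390277214/32687 ≈ -1.2454e+9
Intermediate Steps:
x = 48954
X = -14
d = 96653/163435 (d = (47699 + 48954)/(-67594 + 231029) = 96653/163435 ≈ 0.59138)
l(T) = -14*T
(d + l(-365))*(190379 - 434069) = (96653/163435 - 14*(-365))*(190379 - 434069) = (96653/163435 + 5110)*(-243690) = (835249503/163435)*(-243690) = -40708390277214/32687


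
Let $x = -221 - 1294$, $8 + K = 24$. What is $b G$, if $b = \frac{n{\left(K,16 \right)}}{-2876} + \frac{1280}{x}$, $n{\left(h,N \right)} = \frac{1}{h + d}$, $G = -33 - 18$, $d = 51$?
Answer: $\frac{838600735}{19461892} \approx 43.089$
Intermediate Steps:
$K = 16$ ($K = -8 + 24 = 16$)
$G = -51$ ($G = -33 - 18 = -51$)
$n{\left(h,N \right)} = \frac{1}{51 + h}$ ($n{\left(h,N \right)} = \frac{1}{h + 51} = \frac{1}{51 + h}$)
$x = -1515$ ($x = -221 - 1294 = -1515$)
$b = - \frac{49329455}{58385676}$ ($b = \frac{1}{\left(51 + 16\right) \left(-2876\right)} + \frac{1280}{-1515} = \frac{1}{67} \left(- \frac{1}{2876}\right) + 1280 \left(- \frac{1}{1515}\right) = \frac{1}{67} \left(- \frac{1}{2876}\right) - \frac{256}{303} = - \frac{1}{192692} - \frac{256}{303} = - \frac{49329455}{58385676} \approx -0.84489$)
$b G = \left(- \frac{49329455}{58385676}\right) \left(-51\right) = \frac{838600735}{19461892}$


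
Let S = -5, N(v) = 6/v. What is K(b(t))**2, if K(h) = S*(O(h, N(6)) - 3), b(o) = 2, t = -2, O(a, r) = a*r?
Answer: 25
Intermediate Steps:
K(h) = 15 - 5*h (K(h) = -5*(h*(6/6) - 3) = -5*(h*(6*(1/6)) - 3) = -5*(h*1 - 3) = -5*(h - 3) = -5*(-3 + h) = 15 - 5*h)
K(b(t))**2 = (15 - 5*2)**2 = (15 - 10)**2 = 5**2 = 25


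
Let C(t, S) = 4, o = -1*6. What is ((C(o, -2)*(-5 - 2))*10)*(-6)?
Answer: 1680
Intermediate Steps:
o = -6
((C(o, -2)*(-5 - 2))*10)*(-6) = ((4*(-5 - 2))*10)*(-6) = ((4*(-7))*10)*(-6) = -28*10*(-6) = -280*(-6) = 1680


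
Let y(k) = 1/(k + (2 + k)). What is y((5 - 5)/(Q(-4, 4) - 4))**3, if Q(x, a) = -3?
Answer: 1/8 ≈ 0.12500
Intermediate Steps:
y(k) = 1/(2 + 2*k)
y((5 - 5)/(Q(-4, 4) - 4))**3 = (1/(2*(1 + (5 - 5)/(-3 - 4))))**3 = (1/(2*(1 + 0/(-7))))**3 = (1/(2*(1 + 0*(-1/7))))**3 = (1/(2*(1 + 0)))**3 = ((1/2)/1)**3 = ((1/2)*1)**3 = (1/2)**3 = 1/8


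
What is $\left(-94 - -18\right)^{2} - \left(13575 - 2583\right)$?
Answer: $-5216$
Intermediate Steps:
$\left(-94 - -18\right)^{2} - \left(13575 - 2583\right) = \left(-94 + 18\right)^{2} - 10992 = \left(-76\right)^{2} - 10992 = 5776 - 10992 = -5216$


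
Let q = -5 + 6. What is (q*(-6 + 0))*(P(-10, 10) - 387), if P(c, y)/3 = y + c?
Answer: 2322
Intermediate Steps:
P(c, y) = 3*c + 3*y (P(c, y) = 3*(y + c) = 3*(c + y) = 3*c + 3*y)
q = 1
(q*(-6 + 0))*(P(-10, 10) - 387) = (1*(-6 + 0))*((3*(-10) + 3*10) - 387) = (1*(-6))*((-30 + 30) - 387) = -6*(0 - 387) = -6*(-387) = 2322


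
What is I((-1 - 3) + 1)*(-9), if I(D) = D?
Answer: 27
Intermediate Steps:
I((-1 - 3) + 1)*(-9) = ((-1 - 3) + 1)*(-9) = (-4 + 1)*(-9) = -3*(-9) = 27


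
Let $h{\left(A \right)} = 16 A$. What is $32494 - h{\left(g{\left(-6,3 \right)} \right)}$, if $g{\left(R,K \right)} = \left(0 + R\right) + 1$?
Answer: $32574$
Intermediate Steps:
$g{\left(R,K \right)} = 1 + R$ ($g{\left(R,K \right)} = R + 1 = 1 + R$)
$32494 - h{\left(g{\left(-6,3 \right)} \right)} = 32494 - 16 \left(1 - 6\right) = 32494 - 16 \left(-5\right) = 32494 - -80 = 32494 + 80 = 32574$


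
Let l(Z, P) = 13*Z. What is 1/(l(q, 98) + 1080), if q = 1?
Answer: 1/1093 ≈ 0.00091491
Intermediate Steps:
1/(l(q, 98) + 1080) = 1/(13*1 + 1080) = 1/(13 + 1080) = 1/1093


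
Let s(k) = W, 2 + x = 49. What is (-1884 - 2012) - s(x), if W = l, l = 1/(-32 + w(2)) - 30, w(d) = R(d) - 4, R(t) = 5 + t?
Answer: -112113/29 ≈ -3866.0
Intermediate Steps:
x = 47 (x = -2 + 49 = 47)
w(d) = 1 + d (w(d) = (5 + d) - 4 = 1 + d)
l = -871/29 (l = 1/(-32 + (1 + 2)) - 30 = 1/(-32 + 3) - 30 = 1/(-29) - 30 = -1/29 - 30 = -871/29 ≈ -30.034)
W = -871/29 ≈ -30.034
s(k) = -871/29
(-1884 - 2012) - s(x) = (-1884 - 2012) - 1*(-871/29) = -3896 + 871/29 = -112113/29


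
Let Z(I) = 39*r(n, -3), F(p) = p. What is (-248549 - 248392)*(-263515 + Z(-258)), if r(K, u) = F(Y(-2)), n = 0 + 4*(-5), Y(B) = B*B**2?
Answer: 131106453207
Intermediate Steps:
Y(B) = B**3
n = -20 (n = 0 - 20 = -20)
r(K, u) = -8 (r(K, u) = (-2)**3 = -8)
Z(I) = -312 (Z(I) = 39*(-8) = -312)
(-248549 - 248392)*(-263515 + Z(-258)) = (-248549 - 248392)*(-263515 - 312) = -496941*(-263827) = 131106453207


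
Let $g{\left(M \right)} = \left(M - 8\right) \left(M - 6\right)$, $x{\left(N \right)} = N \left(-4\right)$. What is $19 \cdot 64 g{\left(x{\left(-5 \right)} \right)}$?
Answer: $204288$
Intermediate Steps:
$x{\left(N \right)} = - 4 N$
$g{\left(M \right)} = \left(-8 + M\right) \left(-6 + M\right)$
$19 \cdot 64 g{\left(x{\left(-5 \right)} \right)} = 19 \cdot 64 \left(48 + \left(\left(-4\right) \left(-5\right)\right)^{2} - 14 \left(\left(-4\right) \left(-5\right)\right)\right) = 1216 \left(48 + 20^{2} - 280\right) = 1216 \left(48 + 400 - 280\right) = 1216 \cdot 168 = 204288$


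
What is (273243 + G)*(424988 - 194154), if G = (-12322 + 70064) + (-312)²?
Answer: 98872896386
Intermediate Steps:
G = 155086 (G = 57742 + 97344 = 155086)
(273243 + G)*(424988 - 194154) = (273243 + 155086)*(424988 - 194154) = 428329*230834 = 98872896386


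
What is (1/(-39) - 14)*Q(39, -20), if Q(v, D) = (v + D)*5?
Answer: -51965/39 ≈ -1332.4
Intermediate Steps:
Q(v, D) = 5*D + 5*v (Q(v, D) = (D + v)*5 = 5*D + 5*v)
(1/(-39) - 14)*Q(39, -20) = (1/(-39) - 14)*(5*(-20) + 5*39) = (-1/39 - 14)*(-100 + 195) = -547/39*95 = -51965/39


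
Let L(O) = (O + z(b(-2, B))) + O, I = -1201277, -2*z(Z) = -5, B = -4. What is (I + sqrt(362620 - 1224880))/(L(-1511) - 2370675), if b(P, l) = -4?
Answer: 2402554/4747389 - 4*I*sqrt(215565)/4747389 ≈ 0.50608 - 0.0003912*I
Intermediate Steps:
z(Z) = 5/2 (z(Z) = -1/2*(-5) = 5/2)
L(O) = 5/2 + 2*O (L(O) = (O + 5/2) + O = (5/2 + O) + O = 5/2 + 2*O)
(I + sqrt(362620 - 1224880))/(L(-1511) - 2370675) = (-1201277 + sqrt(362620 - 1224880))/((5/2 + 2*(-1511)) - 2370675) = (-1201277 + sqrt(-862260))/((5/2 - 3022) - 2370675) = (-1201277 + 2*I*sqrt(215565))/(-6039/2 - 2370675) = (-1201277 + 2*I*sqrt(215565))/(-4747389/2) = (-1201277 + 2*I*sqrt(215565))*(-2/4747389) = 2402554/4747389 - 4*I*sqrt(215565)/4747389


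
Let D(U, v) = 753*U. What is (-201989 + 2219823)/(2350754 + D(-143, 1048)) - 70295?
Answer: -157674939291/2243075 ≈ -70294.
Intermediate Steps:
(-201989 + 2219823)/(2350754 + D(-143, 1048)) - 70295 = (-201989 + 2219823)/(2350754 + 753*(-143)) - 70295 = 2017834/(2350754 - 107679) - 70295 = 2017834/2243075 - 70295 = -157674939291/2243075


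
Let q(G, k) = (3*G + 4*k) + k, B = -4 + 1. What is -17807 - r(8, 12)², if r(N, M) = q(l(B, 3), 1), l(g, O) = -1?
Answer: -17811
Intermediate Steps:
B = -3
q(G, k) = 3*G + 5*k
r(N, M) = 2 (r(N, M) = 3*(-1) + 5*1 = -3 + 5 = 2)
-17807 - r(8, 12)² = -17807 - 1*2² = -17807 - 1*4 = -17807 - 4 = -17811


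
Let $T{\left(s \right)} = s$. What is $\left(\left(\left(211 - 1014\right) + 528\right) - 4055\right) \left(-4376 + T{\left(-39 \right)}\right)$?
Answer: $19116950$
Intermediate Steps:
$\left(\left(\left(211 - 1014\right) + 528\right) - 4055\right) \left(-4376 + T{\left(-39 \right)}\right) = \left(\left(\left(211 - 1014\right) + 528\right) - 4055\right) \left(-4376 - 39\right) = \left(\left(-803 + 528\right) - 4055\right) \left(-4415\right) = \left(-275 - 4055\right) \left(-4415\right) = \left(-4330\right) \left(-4415\right) = 19116950$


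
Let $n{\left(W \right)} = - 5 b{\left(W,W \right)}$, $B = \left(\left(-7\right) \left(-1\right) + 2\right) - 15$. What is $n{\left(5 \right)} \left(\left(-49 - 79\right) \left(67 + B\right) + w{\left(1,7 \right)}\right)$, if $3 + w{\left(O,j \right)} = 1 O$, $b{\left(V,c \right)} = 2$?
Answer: $78100$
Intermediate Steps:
$B = -6$ ($B = \left(7 + 2\right) - 15 = 9 - 15 = -6$)
$n{\left(W \right)} = -10$ ($n{\left(W \right)} = \left(-5\right) 2 = -10$)
$w{\left(O,j \right)} = -3 + O$ ($w{\left(O,j \right)} = -3 + 1 O = -3 + O$)
$n{\left(5 \right)} \left(\left(-49 - 79\right) \left(67 + B\right) + w{\left(1,7 \right)}\right) = - 10 \left(\left(-49 - 79\right) \left(67 - 6\right) + \left(-3 + 1\right)\right) = - 10 \left(\left(-128\right) 61 - 2\right) = - 10 \left(-7808 - 2\right) = \left(-10\right) \left(-7810\right) = 78100$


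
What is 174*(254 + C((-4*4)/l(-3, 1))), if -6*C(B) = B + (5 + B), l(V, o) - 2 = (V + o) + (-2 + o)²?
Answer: 44979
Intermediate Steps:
l(V, o) = 2 + V + o + (-2 + o)² (l(V, o) = 2 + ((V + o) + (-2 + o)²) = 2 + (V + o + (-2 + o)²) = 2 + V + o + (-2 + o)²)
C(B) = -⅚ - B/3 (C(B) = -(B + (5 + B))/6 = -(5 + 2*B)/6 = -⅚ - B/3)
174*(254 + C((-4*4)/l(-3, 1))) = 174*(254 + (-⅚ - (-4*4)/(3*(2 - 3 + 1 + (-2 + 1)²)))) = 174*(254 + (-⅚ - (-16)/(3*(2 - 3 + 1 + (-1)²)))) = 174*(254 + (-⅚ - (-16)/(3*(2 - 3 + 1 + 1)))) = 174*(254 + (-⅚ - (-16)/(3*1))) = 174*(254 + (-⅚ - (-16)/3)) = 174*(254 + (-⅚ - ⅓*(-16))) = 174*(254 + (-⅚ + 16/3)) = 174*(254 + 9/2) = 174*(517/2) = 44979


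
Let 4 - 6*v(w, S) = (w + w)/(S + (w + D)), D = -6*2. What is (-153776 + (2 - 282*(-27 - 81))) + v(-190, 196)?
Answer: -1109951/9 ≈ -1.2333e+5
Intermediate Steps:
D = -12
v(w, S) = 2/3 - w/(3*(-12 + S + w)) (v(w, S) = 2/3 - (w + w)/(6*(S + (w - 12))) = 2/3 - 2*w/(6*(S + (-12 + w))) = 2/3 - 2*w/(6*(-12 + S + w)) = 2/3 - w/(3*(-12 + S + w)))
(-153776 + (2 - 282*(-27 - 81))) + v(-190, 196) = (-153776 + (2 - 282*(-27 - 81))) + (-24 - 190 + 2*196)/(3*(-12 + 196 - 190)) = (-153776 + (2 - 282*(-108))) + (1/3)*(-24 - 190 + 392)/(-6) = (-153776 + (2 + 30456)) + (1/3)*(-1/6)*178 = (-153776 + 30458) - 89/9 = -123318 - 89/9 = -1109951/9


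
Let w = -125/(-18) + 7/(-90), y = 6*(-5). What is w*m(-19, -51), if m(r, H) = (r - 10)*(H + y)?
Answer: 80649/5 ≈ 16130.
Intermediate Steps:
y = -30
w = 103/15 (w = -125*(-1/18) + 7*(-1/90) = 125/18 - 7/90 = 103/15 ≈ 6.8667)
m(r, H) = (-30 + H)*(-10 + r) (m(r, H) = (r - 10)*(H - 30) = (-10 + r)*(-30 + H) = (-30 + H)*(-10 + r))
w*m(-19, -51) = 103*(300 - 30*(-19) - 10*(-51) - 51*(-19))/15 = 103*(300 + 570 + 510 + 969)/15 = (103/15)*2349 = 80649/5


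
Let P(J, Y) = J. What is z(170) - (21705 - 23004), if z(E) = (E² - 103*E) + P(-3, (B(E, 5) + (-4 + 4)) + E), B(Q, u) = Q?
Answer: 12686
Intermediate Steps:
z(E) = -3 + E² - 103*E (z(E) = (E² - 103*E) - 3 = -3 + E² - 103*E)
z(170) - (21705 - 23004) = (-3 + 170² - 103*170) - (21705 - 23004) = (-3 + 28900 - 17510) - 1*(-1299) = 11387 + 1299 = 12686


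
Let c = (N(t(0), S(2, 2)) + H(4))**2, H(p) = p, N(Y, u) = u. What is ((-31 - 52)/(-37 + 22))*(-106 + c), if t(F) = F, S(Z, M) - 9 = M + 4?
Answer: 1411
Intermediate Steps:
S(Z, M) = 13 + M (S(Z, M) = 9 + (M + 4) = 9 + (4 + M) = 13 + M)
c = 361 (c = ((13 + 2) + 4)**2 = (15 + 4)**2 = 19**2 = 361)
((-31 - 52)/(-37 + 22))*(-106 + c) = ((-31 - 52)/(-37 + 22))*(-106 + 361) = -83/(-15)*255 = -83*(-1/15)*255 = (83/15)*255 = 1411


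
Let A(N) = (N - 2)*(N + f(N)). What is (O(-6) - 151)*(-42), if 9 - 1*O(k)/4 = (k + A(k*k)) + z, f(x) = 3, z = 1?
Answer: 226758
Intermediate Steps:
A(N) = (-2 + N)*(3 + N) (A(N) = (N - 2)*(N + 3) = (-2 + N)*(3 + N))
O(k) = 56 - 4*k - 4*k**2 - 4*k**4 (O(k) = 36 - 4*((k + (-6 + k*k + (k*k)**2)) + 1) = 36 - 4*((k + (-6 + k**2 + (k**2)**2)) + 1) = 36 - 4*((k + (-6 + k**2 + k**4)) + 1) = 36 - 4*((-6 + k + k**2 + k**4) + 1) = 36 - 4*(-5 + k + k**2 + k**4) = 36 + (20 - 4*k - 4*k**2 - 4*k**4) = 56 - 4*k - 4*k**2 - 4*k**4)
(O(-6) - 151)*(-42) = ((56 - 4*(-6) - 4*(-6)**2 - 4*(-6)**4) - 151)*(-42) = ((56 + 24 - 4*36 - 4*1296) - 151)*(-42) = ((56 + 24 - 144 - 5184) - 151)*(-42) = (-5248 - 151)*(-42) = -5399*(-42) = 226758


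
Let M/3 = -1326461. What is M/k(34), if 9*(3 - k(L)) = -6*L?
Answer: -11938149/77 ≈ -1.5504e+5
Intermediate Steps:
M = -3979383 (M = 3*(-1326461) = -3979383)
k(L) = 3 + 2*L/3 (k(L) = 3 - (-2)*L/3 = 3 + 2*L/3)
M/k(34) = -3979383/(3 + (2/3)*34) = -3979383/(3 + 68/3) = -3979383/77/3 = -3979383*3/77 = -11938149/77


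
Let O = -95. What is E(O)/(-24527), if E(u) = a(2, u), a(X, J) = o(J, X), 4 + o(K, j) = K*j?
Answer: 194/24527 ≈ 0.0079097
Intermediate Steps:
o(K, j) = -4 + K*j
a(X, J) = -4 + J*X
E(u) = -4 + 2*u (E(u) = -4 + u*2 = -4 + 2*u)
E(O)/(-24527) = (-4 + 2*(-95))/(-24527) = (-4 - 190)*(-1/24527) = -194*(-1/24527) = 194/24527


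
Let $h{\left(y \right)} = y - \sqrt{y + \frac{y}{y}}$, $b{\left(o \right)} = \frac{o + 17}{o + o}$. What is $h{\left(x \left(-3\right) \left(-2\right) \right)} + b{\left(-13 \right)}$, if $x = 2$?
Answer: $\frac{154}{13} - \sqrt{13} \approx 8.2406$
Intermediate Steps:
$b{\left(o \right)} = \frac{17 + o}{2 o}$
$h{\left(y \right)} = y - \sqrt{1 + y}$ ($h{\left(y \right)} = y - \sqrt{y + 1} = y - \sqrt{1 + y}$)
$h{\left(x \left(-3\right) \left(-2\right) \right)} + b{\left(-13 \right)} = \left(2 \left(-3\right) \left(-2\right) - \sqrt{1 + 2 \left(-3\right) \left(-2\right)}\right) + \frac{17 - 13}{2 \left(-13\right)} = \left(\left(-6\right) \left(-2\right) - \sqrt{1 - -12}\right) + \frac{1}{2} \left(- \frac{1}{13}\right) 4 = \left(12 - \sqrt{1 + 12}\right) - \frac{2}{13} = \left(12 - \sqrt{13}\right) - \frac{2}{13} = \frac{154}{13} - \sqrt{13}$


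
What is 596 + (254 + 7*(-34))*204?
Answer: 3860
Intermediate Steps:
596 + (254 + 7*(-34))*204 = 596 + (254 - 238)*204 = 596 + 16*204 = 596 + 3264 = 3860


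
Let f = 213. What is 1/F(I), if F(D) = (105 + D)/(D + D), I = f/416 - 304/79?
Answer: -219274/3341083 ≈ -0.065630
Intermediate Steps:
I = -109637/32864 (I = 213/416 - 304/79 = -109637/32864 ≈ -3.3361)
F(D) = (105 + D)/(2*D) (F(D) = (105 + D)/((2*D)) = (105 + D)*(1/(2*D)) = (105 + D)/(2*D))
1/F(I) = 1/((105 - 109637/32864)/(2*(-109637/32864))) = 1/((½)*(-32864/109637)*(3341083/32864)) = 1/(-3341083/219274) = -219274/3341083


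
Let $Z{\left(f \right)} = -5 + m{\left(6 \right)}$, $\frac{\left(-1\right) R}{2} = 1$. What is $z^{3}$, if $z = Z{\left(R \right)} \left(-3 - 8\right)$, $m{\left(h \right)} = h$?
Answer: $-1331$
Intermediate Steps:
$R = -2$ ($R = \left(-2\right) 1 = -2$)
$Z{\left(f \right)} = 1$ ($Z{\left(f \right)} = -5 + 6 = 1$)
$z = -11$ ($z = 1 \left(-3 - 8\right) = 1 \left(-11\right) = -11$)
$z^{3} = \left(-11\right)^{3} = -1331$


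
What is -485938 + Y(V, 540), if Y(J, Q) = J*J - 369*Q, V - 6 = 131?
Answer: -666429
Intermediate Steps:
V = 137 (V = 6 + 131 = 137)
Y(J, Q) = J**2 - 369*Q
-485938 + Y(V, 540) = -485938 + (137**2 - 369*540) = -485938 + (18769 - 199260) = -485938 - 180491 = -666429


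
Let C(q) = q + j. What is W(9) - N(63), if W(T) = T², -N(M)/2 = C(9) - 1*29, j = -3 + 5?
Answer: 45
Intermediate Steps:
j = 2
C(q) = 2 + q (C(q) = q + 2 = 2 + q)
N(M) = 36 (N(M) = -2*((2 + 9) - 1*29) = -2*(11 - 29) = -2*(-18) = 36)
W(9) - N(63) = 9² - 1*36 = 81 - 36 = 45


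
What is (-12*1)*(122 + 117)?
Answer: -2868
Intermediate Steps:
(-12*1)*(122 + 117) = -12*239 = -2868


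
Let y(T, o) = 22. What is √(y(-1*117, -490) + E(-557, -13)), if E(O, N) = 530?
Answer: 2*√138 ≈ 23.495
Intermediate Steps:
√(y(-1*117, -490) + E(-557, -13)) = √(22 + 530) = √552 = 2*√138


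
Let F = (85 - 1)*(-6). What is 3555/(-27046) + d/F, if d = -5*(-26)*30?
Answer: -2234815/283983 ≈ -7.8695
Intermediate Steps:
d = 3900 (d = 130*30 = 3900)
F = -504 (F = 84*(-6) = -504)
3555/(-27046) + d/F = 3555/(-27046) + 3900/(-504) = 3555*(-1/27046) + 3900*(-1/504) = -3555/27046 - 325/42 = -2234815/283983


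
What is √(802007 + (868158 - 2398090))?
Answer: 5*I*√29117 ≈ 853.19*I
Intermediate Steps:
√(802007 + (868158 - 2398090)) = √(802007 - 1529932) = √(-727925) = 5*I*√29117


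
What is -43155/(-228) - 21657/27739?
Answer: 397379583/2108164 ≈ 188.50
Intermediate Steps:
-43155/(-228) - 21657/27739 = -43155*(-1/228) - 21657*1/27739 = 14385/76 - 21657/27739 = 397379583/2108164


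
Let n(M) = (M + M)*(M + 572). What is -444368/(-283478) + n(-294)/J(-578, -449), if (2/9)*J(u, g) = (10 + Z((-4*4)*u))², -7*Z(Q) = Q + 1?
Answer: 55402838222696/35826250551897 ≈ 1.5464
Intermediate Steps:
n(M) = 2*M*(572 + M) (n(M) = (2*M)*(572 + M) = 2*M*(572 + M))
Z(Q) = -⅐ - Q/7 (Z(Q) = -(Q + 1)/7 = -(1 + Q)/7 = -⅐ - Q/7)
J(u, g) = 9*(69/7 + 16*u/7)²/2 (J(u, g) = 9*(10 + (-⅐ - (-4*4)*u/7))²/2 = 9*(10 + (-⅐ - (-16)*u/7))²/2 = 9*(10 + (-⅐ + 16*u/7))²/2 = 9*(69/7 + 16*u/7)²/2)
-444368/(-283478) + n(-294)/J(-578, -449) = -444368/(-283478) + (2*(-294)*(572 - 294))/((9*(69 + 16*(-578))²/98)) = -444368*(-1/283478) + (2*(-294)*278)/((9*(69 - 9248)²/98)) = 222184/141739 - 163464/((9/98)*(-9179)²) = 222184/141739 - 163464/((9/98)*84254041) = 222184/141739 - 163464/758286369/98 = 222184/141739 - 163464*98/758286369 = 222184/141739 - 5339824/252762123 = 55402838222696/35826250551897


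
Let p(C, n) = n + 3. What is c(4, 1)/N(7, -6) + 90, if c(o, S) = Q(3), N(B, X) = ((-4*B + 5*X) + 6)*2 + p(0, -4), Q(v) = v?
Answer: 3149/35 ≈ 89.971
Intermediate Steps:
p(C, n) = 3 + n
N(B, X) = 11 - 8*B + 10*X (N(B, X) = ((-4*B + 5*X) + 6)*2 + (3 - 4) = (6 - 4*B + 5*X)*2 - 1 = (12 - 8*B + 10*X) - 1 = 11 - 8*B + 10*X)
c(o, S) = 3
c(4, 1)/N(7, -6) + 90 = 3/(11 - 8*7 + 10*(-6)) + 90 = 3/(11 - 56 - 60) + 90 = 3/(-105) + 90 = -1/105*3 + 90 = -1/35 + 90 = 3149/35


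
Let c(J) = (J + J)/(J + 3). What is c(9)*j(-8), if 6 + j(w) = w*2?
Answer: -33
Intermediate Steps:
j(w) = -6 + 2*w (j(w) = -6 + w*2 = -6 + 2*w)
c(J) = 2*J/(3 + J) (c(J) = (2*J)/(3 + J) = 2*J/(3 + J))
c(9)*j(-8) = (2*9/(3 + 9))*(-6 + 2*(-8)) = (2*9/12)*(-6 - 16) = (2*9*(1/12))*(-22) = (3/2)*(-22) = -33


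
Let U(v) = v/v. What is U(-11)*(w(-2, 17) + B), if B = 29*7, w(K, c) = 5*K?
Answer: 193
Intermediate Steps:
B = 203
U(v) = 1
U(-11)*(w(-2, 17) + B) = 1*(5*(-2) + 203) = 1*(-10 + 203) = 1*193 = 193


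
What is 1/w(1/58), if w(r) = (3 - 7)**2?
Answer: 1/16 ≈ 0.062500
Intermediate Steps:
w(r) = 16 (w(r) = (-4)**2 = 16)
1/w(1/58) = 1/16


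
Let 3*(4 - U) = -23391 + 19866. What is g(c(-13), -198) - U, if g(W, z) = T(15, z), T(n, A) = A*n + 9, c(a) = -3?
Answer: -4140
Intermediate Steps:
U = 1179 (U = 4 - (-23391 + 19866)/3 = 4 - ⅓*(-3525) = 4 + 1175 = 1179)
T(n, A) = 9 + A*n
g(W, z) = 9 + 15*z (g(W, z) = 9 + z*15 = 9 + 15*z)
g(c(-13), -198) - U = (9 + 15*(-198)) - 1*1179 = (9 - 2970) - 1179 = -2961 - 1179 = -4140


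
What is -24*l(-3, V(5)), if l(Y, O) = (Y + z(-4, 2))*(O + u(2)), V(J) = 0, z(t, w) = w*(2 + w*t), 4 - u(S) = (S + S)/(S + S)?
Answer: 1080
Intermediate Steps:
u(S) = 3 (u(S) = 4 - (S + S)/(S + S) = 4 - 2*S/(2*S) = 4 - 2*S*1/(2*S) = 4 - 1*1 = 4 - 1 = 3)
z(t, w) = w*(2 + t*w)
l(Y, O) = (-12 + Y)*(3 + O) (l(Y, O) = (Y + 2*(2 - 4*2))*(O + 3) = (Y + 2*(2 - 8))*(3 + O) = (Y + 2*(-6))*(3 + O) = (Y - 12)*(3 + O) = (-12 + Y)*(3 + O))
-24*l(-3, V(5)) = -24*(-36 - 12*0 + 3*(-3) + 0*(-3)) = -24*(-36 + 0 - 9 + 0) = -24*(-45) = 1080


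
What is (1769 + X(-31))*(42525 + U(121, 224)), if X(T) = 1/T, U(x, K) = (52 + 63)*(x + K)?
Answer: 4507683600/31 ≈ 1.4541e+8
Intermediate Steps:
U(x, K) = 115*K + 115*x (U(x, K) = 115*(K + x) = 115*K + 115*x)
(1769 + X(-31))*(42525 + U(121, 224)) = (1769 + 1/(-31))*(42525 + (115*224 + 115*121)) = (1769 - 1/31)*(42525 + (25760 + 13915)) = 54838*(42525 + 39675)/31 = (54838/31)*82200 = 4507683600/31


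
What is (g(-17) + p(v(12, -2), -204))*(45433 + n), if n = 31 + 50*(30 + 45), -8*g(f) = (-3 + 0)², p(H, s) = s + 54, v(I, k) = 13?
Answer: -29749863/4 ≈ -7.4375e+6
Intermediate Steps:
p(H, s) = 54 + s
g(f) = -9/8 (g(f) = -(-3 + 0)²/8 = -⅛*(-3)² = -⅛*9 = -9/8)
n = 3781 (n = 31 + 50*75 = 31 + 3750 = 3781)
(g(-17) + p(v(12, -2), -204))*(45433 + n) = (-9/8 + (54 - 204))*(45433 + 3781) = (-9/8 - 150)*49214 = -1209/8*49214 = -29749863/4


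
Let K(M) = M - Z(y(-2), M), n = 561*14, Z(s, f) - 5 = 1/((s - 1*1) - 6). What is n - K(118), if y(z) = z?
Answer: 69668/9 ≈ 7740.9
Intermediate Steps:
Z(s, f) = 5 + 1/(-7 + s) (Z(s, f) = 5 + 1/((s - 1*1) - 6) = 5 + 1/((s - 1) - 6) = 5 + 1/((-1 + s) - 6) = 5 + 1/(-7 + s))
n = 7854
K(M) = -44/9 + M (K(M) = M - (-34 + 5*(-2))/(-7 - 2) = M - (-34 - 10)/(-9) = M - (-1)*(-44)/9 = M - 1*44/9 = M - 44/9 = -44/9 + M)
n - K(118) = 7854 - (-44/9 + 118) = 7854 - 1*1018/9 = 7854 - 1018/9 = 69668/9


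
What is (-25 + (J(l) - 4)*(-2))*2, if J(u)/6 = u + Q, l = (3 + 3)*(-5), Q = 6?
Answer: 542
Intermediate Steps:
l = -30 (l = 6*(-5) = -30)
J(u) = 36 + 6*u (J(u) = 6*(u + 6) = 6*(6 + u) = 36 + 6*u)
(-25 + (J(l) - 4)*(-2))*2 = (-25 + ((36 + 6*(-30)) - 4)*(-2))*2 = (-25 + ((36 - 180) - 4)*(-2))*2 = (-25 + (-144 - 4)*(-2))*2 = (-25 - 148*(-2))*2 = (-25 + 296)*2 = 271*2 = 542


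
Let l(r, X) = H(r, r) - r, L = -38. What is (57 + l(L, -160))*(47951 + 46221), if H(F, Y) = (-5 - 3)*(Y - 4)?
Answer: 40588132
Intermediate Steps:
H(F, Y) = 32 - 8*Y (H(F, Y) = -8*(-4 + Y) = 32 - 8*Y)
l(r, X) = 32 - 9*r (l(r, X) = (32 - 8*r) - r = 32 - 9*r)
(57 + l(L, -160))*(47951 + 46221) = (57 + (32 - 9*(-38)))*(47951 + 46221) = (57 + (32 + 342))*94172 = (57 + 374)*94172 = 431*94172 = 40588132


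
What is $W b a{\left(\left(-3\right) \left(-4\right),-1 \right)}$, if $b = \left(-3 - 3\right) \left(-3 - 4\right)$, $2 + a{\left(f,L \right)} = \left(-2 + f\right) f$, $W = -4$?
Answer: $-19824$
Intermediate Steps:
$a{\left(f,L \right)} = -2 + f \left(-2 + f\right)$ ($a{\left(f,L \right)} = -2 + \left(-2 + f\right) f = -2 + f \left(-2 + f\right)$)
$b = 42$ ($b = \left(-6\right) \left(-7\right) = 42$)
$W b a{\left(\left(-3\right) \left(-4\right),-1 \right)} = \left(-4\right) 42 \left(-2 + \left(\left(-3\right) \left(-4\right)\right)^{2} - 2 \left(\left(-3\right) \left(-4\right)\right)\right) = - 168 \left(-2 + 12^{2} - 24\right) = - 168 \left(-2 + 144 - 24\right) = \left(-168\right) 118 = -19824$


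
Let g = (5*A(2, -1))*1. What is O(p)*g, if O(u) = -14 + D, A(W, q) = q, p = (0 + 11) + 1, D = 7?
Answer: 35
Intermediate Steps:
p = 12 (p = 11 + 1 = 12)
O(u) = -7 (O(u) = -14 + 7 = -7)
g = -5 (g = (5*(-1))*1 = -5*1 = -5)
O(p)*g = -7*(-5) = 35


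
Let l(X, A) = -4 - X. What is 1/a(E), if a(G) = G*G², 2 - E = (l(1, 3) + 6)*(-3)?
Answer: 1/125 ≈ 0.0080000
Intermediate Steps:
E = 5 (E = 2 - ((-4 - 1*1) + 6)*(-3) = 2 - ((-4 - 1) + 6)*(-3) = 2 - (-5 + 6)*(-3) = 2 - (-3) = 2 - 1*(-3) = 2 + 3 = 5)
a(G) = G³
1/a(E) = 1/(5³) = 1/125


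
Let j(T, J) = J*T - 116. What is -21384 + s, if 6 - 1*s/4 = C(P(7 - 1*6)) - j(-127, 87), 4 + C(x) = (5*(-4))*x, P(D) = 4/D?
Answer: -65684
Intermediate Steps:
j(T, J) = -116 + J*T
C(x) = -4 - 20*x (C(x) = -4 + (5*(-4))*x = -4 - 20*x)
s = -44300 (s = 24 - 4*((-4 - 80/(7 - 1*6)) - (-116 + 87*(-127))) = 24 - 4*((-4 - 80/(7 - 6)) - (-116 - 11049)) = 24 - 4*((-4 - 80/1) - 1*(-11165)) = 24 - 4*((-4 - 80) + 11165) = 24 - 4*(-84 + 11165) = 24 - 4*11081 = 24 - 44324 = -44300)
-21384 + s = -21384 - 44300 = -65684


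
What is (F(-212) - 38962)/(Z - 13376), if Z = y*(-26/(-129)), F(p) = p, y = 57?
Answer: 280747/95779 ≈ 2.9312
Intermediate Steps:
Z = 494/43 (Z = 57*(-26/(-129)) = 57*(-26*(-1/129)) = 57*(26/129) = 494/43 ≈ 11.488)
(F(-212) - 38962)/(Z - 13376) = (-212 - 38962)/(494/43 - 13376) = -39174/(-574674/43) = -39174*(-43/574674) = 280747/95779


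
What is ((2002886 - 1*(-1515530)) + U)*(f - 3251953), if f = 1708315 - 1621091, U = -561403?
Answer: -9358144794477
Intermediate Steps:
f = 87224
((2002886 - 1*(-1515530)) + U)*(f - 3251953) = ((2002886 - 1*(-1515530)) - 561403)*(87224 - 3251953) = ((2002886 + 1515530) - 561403)*(-3164729) = (3518416 - 561403)*(-3164729) = 2957013*(-3164729) = -9358144794477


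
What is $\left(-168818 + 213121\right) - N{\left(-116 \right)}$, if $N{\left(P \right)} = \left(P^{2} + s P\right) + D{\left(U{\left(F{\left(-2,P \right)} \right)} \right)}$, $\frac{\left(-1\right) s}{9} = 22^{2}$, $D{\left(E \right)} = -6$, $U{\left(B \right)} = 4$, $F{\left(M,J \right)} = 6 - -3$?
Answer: $-474443$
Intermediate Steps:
$F{\left(M,J \right)} = 9$ ($F{\left(M,J \right)} = 6 + 3 = 9$)
$s = -4356$ ($s = - 9 \cdot 22^{2} = \left(-9\right) 484 = -4356$)
$N{\left(P \right)} = -6 + P^{2} - 4356 P$ ($N{\left(P \right)} = \left(P^{2} - 4356 P\right) - 6 = -6 + P^{2} - 4356 P$)
$\left(-168818 + 213121\right) - N{\left(-116 \right)} = \left(-168818 + 213121\right) - \left(-6 + \left(-116\right)^{2} - -505296\right) = 44303 - \left(-6 + 13456 + 505296\right) = 44303 - 518746 = -474443$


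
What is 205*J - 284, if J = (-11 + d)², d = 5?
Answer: 7096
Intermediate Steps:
J = 36 (J = (-11 + 5)² = (-6)² = 36)
205*J - 284 = 205*36 - 284 = 7380 - 284 = 7096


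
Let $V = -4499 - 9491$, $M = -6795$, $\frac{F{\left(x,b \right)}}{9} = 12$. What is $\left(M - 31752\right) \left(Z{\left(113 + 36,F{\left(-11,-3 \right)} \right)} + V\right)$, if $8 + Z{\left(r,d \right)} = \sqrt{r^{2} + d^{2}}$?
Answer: $539580906 - 38547 \sqrt{33865} \approx 5.3249 \cdot 10^{8}$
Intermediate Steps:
$F{\left(x,b \right)} = 108$ ($F{\left(x,b \right)} = 9 \cdot 12 = 108$)
$Z{\left(r,d \right)} = -8 + \sqrt{d^{2} + r^{2}}$ ($Z{\left(r,d \right)} = -8 + \sqrt{r^{2} + d^{2}} = -8 + \sqrt{d^{2} + r^{2}}$)
$V = -13990$
$\left(M - 31752\right) \left(Z{\left(113 + 36,F{\left(-11,-3 \right)} \right)} + V\right) = \left(-6795 - 31752\right) \left(\left(-8 + \sqrt{108^{2} + \left(113 + 36\right)^{2}}\right) - 13990\right) = - 38547 \left(\left(-8 + \sqrt{11664 + 149^{2}}\right) - 13990\right) = - 38547 \left(\left(-8 + \sqrt{11664 + 22201}\right) - 13990\right) = - 38547 \left(\left(-8 + \sqrt{33865}\right) - 13990\right) = - 38547 \left(-13998 + \sqrt{33865}\right) = 539580906 - 38547 \sqrt{33865}$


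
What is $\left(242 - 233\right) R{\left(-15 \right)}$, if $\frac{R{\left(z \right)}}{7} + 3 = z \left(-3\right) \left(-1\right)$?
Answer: $-3024$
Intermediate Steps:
$R{\left(z \right)} = -21 + 21 z$ ($R{\left(z \right)} = -21 + 7 z \left(-3\right) \left(-1\right) = -21 + 7 - 3 z \left(-1\right) = -21 + 7 \cdot 3 z = -21 + 21 z$)
$\left(242 - 233\right) R{\left(-15 \right)} = \left(242 - 233\right) \left(-21 + 21 \left(-15\right)\right) = \left(242 - 233\right) \left(-21 - 315\right) = \left(242 - 233\right) \left(-336\right) = 9 \left(-336\right) = -3024$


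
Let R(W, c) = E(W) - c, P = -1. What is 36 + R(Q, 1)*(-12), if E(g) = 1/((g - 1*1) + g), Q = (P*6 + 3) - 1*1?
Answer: 148/3 ≈ 49.333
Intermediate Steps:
Q = -4 (Q = (-1*6 + 3) - 1*1 = (-6 + 3) - 1 = -3 - 1 = -4)
E(g) = 1/(-1 + 2*g) (E(g) = 1/((g - 1) + g) = 1/((-1 + g) + g) = 1/(-1 + 2*g))
R(W, c) = 1/(-1 + 2*W) - c
36 + R(Q, 1)*(-12) = 36 + (1/(-1 + 2*(-4)) - 1*1)*(-12) = 36 + (1/(-1 - 8) - 1)*(-12) = 36 + (1/(-9) - 1)*(-12) = 36 + (-1/9 - 1)*(-12) = 36 - 10/9*(-12) = 36 + 40/3 = 148/3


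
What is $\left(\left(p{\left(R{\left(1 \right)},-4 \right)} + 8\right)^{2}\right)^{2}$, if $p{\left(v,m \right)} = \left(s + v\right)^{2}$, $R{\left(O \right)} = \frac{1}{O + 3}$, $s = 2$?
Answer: $\frac{1908029761}{65536} \approx 29114.0$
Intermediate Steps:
$R{\left(O \right)} = \frac{1}{3 + O}$
$p{\left(v,m \right)} = \left(2 + v\right)^{2}$
$\left(\left(p{\left(R{\left(1 \right)},-4 \right)} + 8\right)^{2}\right)^{2} = \left(\left(\left(2 + \frac{1}{3 + 1}\right)^{2} + 8\right)^{2}\right)^{2} = \left(\left(\left(2 + \frac{1}{4}\right)^{2} + 8\right)^{2}\right)^{2} = \left(\left(\left(\frac{9}{4}\right)^{2} + 8\right)^{2}\right)^{2} = \left(\left(\frac{81}{16} + 8\right)^{2}\right)^{2} = \left(\left(\frac{209}{16}\right)^{2}\right)^{2} = \left(\frac{43681}{256}\right)^{2} = \frac{1908029761}{65536}$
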